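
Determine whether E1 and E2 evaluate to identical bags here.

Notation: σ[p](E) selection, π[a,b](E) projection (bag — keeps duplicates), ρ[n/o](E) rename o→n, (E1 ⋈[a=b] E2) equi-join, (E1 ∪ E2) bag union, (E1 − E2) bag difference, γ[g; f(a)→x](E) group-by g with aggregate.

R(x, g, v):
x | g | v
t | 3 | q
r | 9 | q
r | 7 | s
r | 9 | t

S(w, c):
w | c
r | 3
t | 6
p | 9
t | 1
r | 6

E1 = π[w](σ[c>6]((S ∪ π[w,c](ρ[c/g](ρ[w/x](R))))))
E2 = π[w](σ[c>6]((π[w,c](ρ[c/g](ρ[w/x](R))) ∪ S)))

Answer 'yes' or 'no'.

E1 row counts bottom-up:
  S → 5
  R → 4
  ρ[w/x](R) → 4
  ρ[c/g](ρ[w/x](R)) → 4
  π[w,c](ρ[c/g](ρ[w/x](R))) → 4
  (S ∪ π[w,c](ρ[c/g](ρ[w/x](R)))) → 9
  σ[c>6]((S ∪ π[w,c](ρ[c/g](ρ[w/x](R))))) → 4
  π[w](σ[c>6]((S ∪ π[w,c](ρ[c/g](ρ[w/x](R)))))) → 4
E2 row counts bottom-up:
  R → 4
  ρ[w/x](R) → 4
  ρ[c/g](ρ[w/x](R)) → 4
  π[w,c](ρ[c/g](ρ[w/x](R))) → 4
  S → 5
  (π[w,c](ρ[c/g](ρ[w/x](R))) ∪ S) → 9
  σ[c>6]((π[w,c](ρ[c/g](ρ[w/x](R))) ∪ S)) → 4
  π[w](σ[c>6]((π[w,c](ρ[c/g](ρ[w/x](R))) ∪ S))) → 4

E1 and E2 produce the same multiset:
w
p
r
r
r

yes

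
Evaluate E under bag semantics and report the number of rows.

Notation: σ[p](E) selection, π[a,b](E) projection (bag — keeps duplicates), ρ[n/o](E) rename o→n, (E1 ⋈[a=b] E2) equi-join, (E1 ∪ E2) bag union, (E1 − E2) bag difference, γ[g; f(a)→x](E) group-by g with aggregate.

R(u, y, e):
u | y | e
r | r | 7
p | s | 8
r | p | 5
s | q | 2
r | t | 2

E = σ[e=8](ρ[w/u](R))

Per-node cardinality:
  R → 5
  ρ[w/u](R) → 5
  σ[e=8](ρ[w/u](R)) → 1

|E| = 1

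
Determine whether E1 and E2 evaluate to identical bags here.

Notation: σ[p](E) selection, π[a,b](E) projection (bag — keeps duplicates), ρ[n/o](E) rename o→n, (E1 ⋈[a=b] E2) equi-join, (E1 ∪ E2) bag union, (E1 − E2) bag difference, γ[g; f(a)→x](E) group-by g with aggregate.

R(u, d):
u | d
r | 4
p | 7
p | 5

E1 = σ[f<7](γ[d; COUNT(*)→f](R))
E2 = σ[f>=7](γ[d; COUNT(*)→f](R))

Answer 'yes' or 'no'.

E1 stepwise |·|:
  R → 3
  γ[d; COUNT(*)→f](R) → 3
  σ[f<7](γ[d; COUNT(*)→f](R)) → 3
E2 stepwise |·|:
  R → 3
  γ[d; COUNT(*)→f](R) → 3
  σ[f>=7](γ[d; COUNT(*)→f](R)) → 0

E1 result:
d | f
4 | 1
5 | 1
7 | 1
E2 result:
d | f
(0 rows)
Witness: (4, 1) appears 1× in E1 but 0× in E2.

no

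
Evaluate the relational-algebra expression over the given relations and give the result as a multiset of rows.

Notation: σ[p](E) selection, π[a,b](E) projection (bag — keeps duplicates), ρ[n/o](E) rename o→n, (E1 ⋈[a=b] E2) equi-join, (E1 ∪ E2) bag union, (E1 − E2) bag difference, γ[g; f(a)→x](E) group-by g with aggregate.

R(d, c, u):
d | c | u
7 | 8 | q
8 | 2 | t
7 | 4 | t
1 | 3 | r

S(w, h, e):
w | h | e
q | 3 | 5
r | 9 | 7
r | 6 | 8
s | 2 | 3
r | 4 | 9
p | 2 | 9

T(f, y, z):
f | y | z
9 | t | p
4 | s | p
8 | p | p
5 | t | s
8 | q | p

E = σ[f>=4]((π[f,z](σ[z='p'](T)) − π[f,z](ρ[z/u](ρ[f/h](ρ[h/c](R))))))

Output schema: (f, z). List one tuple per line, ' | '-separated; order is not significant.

Row counts bottom-up:
  T → 5
  σ[z='p'](T) → 4
  π[f,z](σ[z='p'](T)) → 4
  R → 4
  ρ[h/c](R) → 4
  ρ[f/h](ρ[h/c](R)) → 4
  ρ[z/u](ρ[f/h](ρ[h/c](R))) → 4
  π[f,z](ρ[z/u](ρ[f/h](ρ[h/c](R)))) → 4
  (π[f,z](σ[z='p'](T)) − π[f,z](ρ[z/u](ρ[f/h](ρ[h/c](R))))) → 4
  σ[f>=4]((π[f,z](σ[z='p'](T)) − π[f,z](ρ[z/u](ρ[f/h](ρ[h/c](R)))))) → 4

== RESULT ==
f | z
4 | p
8 | p
8 | p
9 | p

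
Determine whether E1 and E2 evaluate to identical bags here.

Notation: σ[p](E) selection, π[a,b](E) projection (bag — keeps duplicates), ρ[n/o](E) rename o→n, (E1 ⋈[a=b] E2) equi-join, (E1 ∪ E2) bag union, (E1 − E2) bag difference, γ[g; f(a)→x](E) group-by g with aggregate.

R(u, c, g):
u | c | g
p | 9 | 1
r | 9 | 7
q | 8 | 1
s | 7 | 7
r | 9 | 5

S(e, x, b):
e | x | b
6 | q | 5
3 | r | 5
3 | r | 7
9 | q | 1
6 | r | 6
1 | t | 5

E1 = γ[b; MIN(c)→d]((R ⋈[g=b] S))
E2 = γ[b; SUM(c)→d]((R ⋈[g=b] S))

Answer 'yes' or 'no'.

E1 stepwise |·|:
  R → 5
  S → 6
  (R ⋈[g=b] S) → 7
  γ[b; MIN(c)→d]((R ⋈[g=b] S)) → 3
E2 stepwise |·|:
  R → 5
  S → 6
  (R ⋈[g=b] S) → 7
  γ[b; SUM(c)→d]((R ⋈[g=b] S)) → 3

E1 result:
b | d
1 | 8
5 | 9
7 | 7
E2 result:
b | d
1 | 17
5 | 27
7 | 16
Witness: (1, 17) appears 0× in E1 but 1× in E2.

no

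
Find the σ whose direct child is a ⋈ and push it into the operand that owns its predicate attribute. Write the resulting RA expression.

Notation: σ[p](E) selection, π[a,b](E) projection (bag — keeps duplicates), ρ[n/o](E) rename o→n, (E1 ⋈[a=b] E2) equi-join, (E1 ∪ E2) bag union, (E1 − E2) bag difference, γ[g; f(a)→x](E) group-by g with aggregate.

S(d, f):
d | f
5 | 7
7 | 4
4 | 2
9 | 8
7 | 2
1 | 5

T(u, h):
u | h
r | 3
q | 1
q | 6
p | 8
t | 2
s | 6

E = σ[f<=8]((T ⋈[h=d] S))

σ filters on f, owned by the right side.
E' = (T ⋈[h=d] σ[f<=8](S))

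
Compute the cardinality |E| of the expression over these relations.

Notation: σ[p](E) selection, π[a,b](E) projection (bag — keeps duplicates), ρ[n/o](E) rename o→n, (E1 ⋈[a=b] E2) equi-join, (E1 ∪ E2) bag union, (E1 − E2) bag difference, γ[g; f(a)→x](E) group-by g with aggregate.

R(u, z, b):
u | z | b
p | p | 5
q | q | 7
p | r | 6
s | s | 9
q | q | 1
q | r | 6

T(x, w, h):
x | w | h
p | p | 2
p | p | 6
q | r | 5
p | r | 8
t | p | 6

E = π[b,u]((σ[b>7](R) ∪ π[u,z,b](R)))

Subexpression sizes:
  R → 6
  σ[b>7](R) → 1
  R → 6
  π[u,z,b](R) → 6
  (σ[b>7](R) ∪ π[u,z,b](R)) → 7
  π[b,u]((σ[b>7](R) ∪ π[u,z,b](R))) → 7

|E| = 7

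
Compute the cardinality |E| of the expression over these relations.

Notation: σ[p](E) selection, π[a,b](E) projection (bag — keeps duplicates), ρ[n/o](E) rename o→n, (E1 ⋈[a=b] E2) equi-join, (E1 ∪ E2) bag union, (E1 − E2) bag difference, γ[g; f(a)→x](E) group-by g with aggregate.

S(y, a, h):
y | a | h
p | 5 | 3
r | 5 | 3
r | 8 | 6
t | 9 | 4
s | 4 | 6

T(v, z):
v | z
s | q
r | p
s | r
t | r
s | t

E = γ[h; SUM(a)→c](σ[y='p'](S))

Row counts bottom-up:
  S → 5
  σ[y='p'](S) → 1
  γ[h; SUM(a)→c](σ[y='p'](S)) → 1

|E| = 1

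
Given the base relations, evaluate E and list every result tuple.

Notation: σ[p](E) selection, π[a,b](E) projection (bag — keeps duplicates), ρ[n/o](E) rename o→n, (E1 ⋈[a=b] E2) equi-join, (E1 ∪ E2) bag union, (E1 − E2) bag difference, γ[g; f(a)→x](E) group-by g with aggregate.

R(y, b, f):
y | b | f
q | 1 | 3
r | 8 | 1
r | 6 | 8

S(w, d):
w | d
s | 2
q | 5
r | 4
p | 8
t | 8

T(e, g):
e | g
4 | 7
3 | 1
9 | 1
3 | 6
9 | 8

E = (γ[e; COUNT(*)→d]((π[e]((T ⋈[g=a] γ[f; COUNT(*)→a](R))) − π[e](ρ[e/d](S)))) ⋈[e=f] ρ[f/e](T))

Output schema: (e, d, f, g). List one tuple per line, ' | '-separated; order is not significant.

Per-node cardinality:
  T → 5
  R → 3
  γ[f; COUNT(*)→a](R) → 3
  (T ⋈[g=a] γ[f; COUNT(*)→a](R)) → 6
  π[e]((T ⋈[g=a] γ[f; COUNT(*)→a](R))) → 6
  S → 5
  ρ[e/d](S) → 5
  π[e](ρ[e/d](S)) → 5
  (π[e]((T ⋈[g=a] γ[f; COUNT(*)→a](R))) − π[e](ρ[e/d](S))) → 6
  γ[e; COUNT(*)→d]((π[e]((T ⋈[g=a] γ[f; COUNT(*)→a](R))) − π[e](ρ[e/d](S)))) → 2
  T → 5
  ρ[f/e](T) → 5
  (γ[e; COUNT(*)→d]((π[e]((T ⋈[g=a] γ[f; COUNT(*)→a](R))) − π[e](ρ[e/d](S)))) ⋈[e=f] ρ[f/e](T)) → 4

== RESULT ==
e | d | f | g
3 | 3 | 3 | 1
3 | 3 | 3 | 6
9 | 3 | 9 | 1
9 | 3 | 9 | 8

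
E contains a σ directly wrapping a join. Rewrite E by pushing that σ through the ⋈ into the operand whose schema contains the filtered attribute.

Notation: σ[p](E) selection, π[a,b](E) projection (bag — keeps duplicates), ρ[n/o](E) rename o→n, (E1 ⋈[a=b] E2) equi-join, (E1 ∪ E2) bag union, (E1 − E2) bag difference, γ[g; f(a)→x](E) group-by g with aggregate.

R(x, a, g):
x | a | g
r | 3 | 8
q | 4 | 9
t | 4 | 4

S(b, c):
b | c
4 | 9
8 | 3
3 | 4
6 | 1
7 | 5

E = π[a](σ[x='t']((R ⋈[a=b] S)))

σ filters on x, owned by the left side.
E' = π[a]((σ[x='t'](R) ⋈[a=b] S))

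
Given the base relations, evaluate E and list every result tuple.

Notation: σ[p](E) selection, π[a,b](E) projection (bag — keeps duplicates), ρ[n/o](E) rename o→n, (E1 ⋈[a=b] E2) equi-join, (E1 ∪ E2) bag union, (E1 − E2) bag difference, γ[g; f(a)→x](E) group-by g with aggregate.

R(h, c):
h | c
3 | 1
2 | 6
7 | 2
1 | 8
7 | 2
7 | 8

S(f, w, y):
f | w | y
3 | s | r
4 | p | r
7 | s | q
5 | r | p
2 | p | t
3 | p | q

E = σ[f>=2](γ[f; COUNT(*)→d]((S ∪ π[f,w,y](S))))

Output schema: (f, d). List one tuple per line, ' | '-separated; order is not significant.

Stepwise |·|:
  S → 6
  S → 6
  π[f,w,y](S) → 6
  (S ∪ π[f,w,y](S)) → 12
  γ[f; COUNT(*)→d]((S ∪ π[f,w,y](S))) → 5
  σ[f>=2](γ[f; COUNT(*)→d]((S ∪ π[f,w,y](S)))) → 5

== RESULT ==
f | d
2 | 2
3 | 4
4 | 2
5 | 2
7 | 2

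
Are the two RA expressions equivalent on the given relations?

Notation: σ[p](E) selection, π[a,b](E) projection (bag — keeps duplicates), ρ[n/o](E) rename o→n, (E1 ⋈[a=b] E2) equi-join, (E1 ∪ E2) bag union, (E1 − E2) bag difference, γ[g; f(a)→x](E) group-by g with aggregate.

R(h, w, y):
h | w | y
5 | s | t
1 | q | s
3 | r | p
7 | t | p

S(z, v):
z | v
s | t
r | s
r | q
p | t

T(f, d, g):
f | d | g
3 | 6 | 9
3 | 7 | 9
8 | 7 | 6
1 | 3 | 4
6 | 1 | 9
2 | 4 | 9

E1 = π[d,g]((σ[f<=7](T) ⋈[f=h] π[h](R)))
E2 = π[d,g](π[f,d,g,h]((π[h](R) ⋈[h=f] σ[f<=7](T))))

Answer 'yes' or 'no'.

E1 row counts bottom-up:
  T → 6
  σ[f<=7](T) → 5
  R → 4
  π[h](R) → 4
  (σ[f<=7](T) ⋈[f=h] π[h](R)) → 3
  π[d,g]((σ[f<=7](T) ⋈[f=h] π[h](R))) → 3
E2 row counts bottom-up:
  R → 4
  π[h](R) → 4
  T → 6
  σ[f<=7](T) → 5
  (π[h](R) ⋈[h=f] σ[f<=7](T)) → 3
  π[f,d,g,h]((π[h](R) ⋈[h=f] σ[f<=7](T))) → 3
  π[d,g](π[f,d,g,h]((π[h](R) ⋈[h=f] σ[f<=7](T)))) → 3

E1 and E2 produce the same multiset:
d | g
3 | 4
6 | 9
7 | 9

yes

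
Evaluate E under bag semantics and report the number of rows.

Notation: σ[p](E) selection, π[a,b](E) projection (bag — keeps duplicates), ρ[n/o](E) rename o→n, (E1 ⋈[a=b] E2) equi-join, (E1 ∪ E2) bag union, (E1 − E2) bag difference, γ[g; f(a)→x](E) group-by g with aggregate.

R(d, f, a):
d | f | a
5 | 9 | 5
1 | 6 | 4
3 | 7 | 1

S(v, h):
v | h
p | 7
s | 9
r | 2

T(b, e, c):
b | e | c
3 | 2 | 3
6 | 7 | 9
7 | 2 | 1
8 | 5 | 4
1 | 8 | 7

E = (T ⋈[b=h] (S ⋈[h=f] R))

Per-node cardinality:
  T → 5
  S → 3
  R → 3
  (S ⋈[h=f] R) → 2
  (T ⋈[b=h] (S ⋈[h=f] R)) → 1

|E| = 1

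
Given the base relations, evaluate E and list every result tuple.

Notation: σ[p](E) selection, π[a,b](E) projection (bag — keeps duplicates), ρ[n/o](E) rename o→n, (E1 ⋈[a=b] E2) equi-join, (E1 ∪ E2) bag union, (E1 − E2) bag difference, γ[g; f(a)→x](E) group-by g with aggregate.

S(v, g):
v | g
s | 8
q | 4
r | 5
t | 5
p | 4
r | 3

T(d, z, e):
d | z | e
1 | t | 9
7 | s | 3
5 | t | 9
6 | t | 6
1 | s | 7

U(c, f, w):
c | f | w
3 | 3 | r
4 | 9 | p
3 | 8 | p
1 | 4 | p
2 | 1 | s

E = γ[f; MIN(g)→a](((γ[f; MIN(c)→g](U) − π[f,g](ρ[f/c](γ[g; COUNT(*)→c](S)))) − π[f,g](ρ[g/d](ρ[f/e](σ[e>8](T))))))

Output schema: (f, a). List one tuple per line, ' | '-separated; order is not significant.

Row counts bottom-up:
  U → 5
  γ[f; MIN(c)→g](U) → 5
  S → 6
  γ[g; COUNT(*)→c](S) → 4
  ρ[f/c](γ[g; COUNT(*)→c](S)) → 4
  π[f,g](ρ[f/c](γ[g; COUNT(*)→c](S))) → 4
  (γ[f; MIN(c)→g](U) − π[f,g](ρ[f/c](γ[g; COUNT(*)→c](S)))) → 5
  T → 5
  σ[e>8](T) → 2
  ρ[f/e](σ[e>8](T)) → 2
  ρ[g/d](ρ[f/e](σ[e>8](T))) → 2
  π[f,g](ρ[g/d](ρ[f/e](σ[e>8](T)))) → 2
  ((γ[f; MIN(c)→g](U) − π[f,g](ρ[f/c](γ[g; COUNT(*)→c](S)))) − π[f,g](ρ[g/d](ρ[f/e](σ[e>8](T))))) → 5
  γ[f; MIN(g)→a](((γ[f; MIN(c)→g](U) − π[f,g](ρ[f/c](γ[g; COUNT(*)→c](S)))) − π[f,g](ρ[g/d](ρ[f/e](σ[e>8](T)))))) → 5

== RESULT ==
f | a
1 | 2
3 | 3
4 | 1
8 | 3
9 | 4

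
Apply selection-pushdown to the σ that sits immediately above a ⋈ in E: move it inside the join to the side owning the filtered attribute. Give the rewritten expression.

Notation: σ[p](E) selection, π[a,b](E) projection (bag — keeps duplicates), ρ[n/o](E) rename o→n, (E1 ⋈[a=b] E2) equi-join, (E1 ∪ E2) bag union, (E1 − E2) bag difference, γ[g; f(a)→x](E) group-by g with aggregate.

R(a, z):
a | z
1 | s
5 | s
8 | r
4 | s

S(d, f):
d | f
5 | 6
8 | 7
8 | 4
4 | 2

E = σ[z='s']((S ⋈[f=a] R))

σ filters on z, owned by the right side.
E' = (S ⋈[f=a] σ[z='s'](R))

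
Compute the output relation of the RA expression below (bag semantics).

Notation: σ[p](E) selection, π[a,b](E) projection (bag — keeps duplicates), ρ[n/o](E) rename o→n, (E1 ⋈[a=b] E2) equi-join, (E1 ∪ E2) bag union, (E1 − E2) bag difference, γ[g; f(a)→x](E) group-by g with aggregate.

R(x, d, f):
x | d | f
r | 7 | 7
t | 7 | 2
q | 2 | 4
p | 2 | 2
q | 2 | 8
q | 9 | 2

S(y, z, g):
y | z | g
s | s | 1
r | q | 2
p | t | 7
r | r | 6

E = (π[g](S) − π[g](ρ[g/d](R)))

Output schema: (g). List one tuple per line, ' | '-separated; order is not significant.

Row counts bottom-up:
  S → 4
  π[g](S) → 4
  R → 6
  ρ[g/d](R) → 6
  π[g](ρ[g/d](R)) → 6
  (π[g](S) − π[g](ρ[g/d](R))) → 2

== RESULT ==
g
1
6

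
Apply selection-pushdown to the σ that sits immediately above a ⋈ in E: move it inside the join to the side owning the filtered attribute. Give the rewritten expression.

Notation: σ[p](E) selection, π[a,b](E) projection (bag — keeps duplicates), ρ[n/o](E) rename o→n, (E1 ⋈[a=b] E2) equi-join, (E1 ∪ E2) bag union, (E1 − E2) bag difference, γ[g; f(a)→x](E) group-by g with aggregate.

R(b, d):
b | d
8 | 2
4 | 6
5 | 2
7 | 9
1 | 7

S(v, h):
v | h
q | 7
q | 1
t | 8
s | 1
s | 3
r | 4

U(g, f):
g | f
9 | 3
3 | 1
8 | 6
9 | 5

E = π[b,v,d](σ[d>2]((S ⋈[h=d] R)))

σ filters on d, owned by the right side.
E' = π[b,v,d]((S ⋈[h=d] σ[d>2](R)))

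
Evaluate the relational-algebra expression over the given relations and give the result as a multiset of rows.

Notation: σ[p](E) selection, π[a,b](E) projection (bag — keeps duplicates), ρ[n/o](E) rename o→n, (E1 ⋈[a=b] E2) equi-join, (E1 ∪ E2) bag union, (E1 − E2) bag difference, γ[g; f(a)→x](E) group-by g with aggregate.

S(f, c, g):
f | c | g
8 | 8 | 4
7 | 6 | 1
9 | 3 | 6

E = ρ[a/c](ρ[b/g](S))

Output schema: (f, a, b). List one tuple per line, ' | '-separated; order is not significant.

Row counts bottom-up:
  S → 3
  ρ[b/g](S) → 3
  ρ[a/c](ρ[b/g](S)) → 3

== RESULT ==
f | a | b
7 | 6 | 1
8 | 8 | 4
9 | 3 | 6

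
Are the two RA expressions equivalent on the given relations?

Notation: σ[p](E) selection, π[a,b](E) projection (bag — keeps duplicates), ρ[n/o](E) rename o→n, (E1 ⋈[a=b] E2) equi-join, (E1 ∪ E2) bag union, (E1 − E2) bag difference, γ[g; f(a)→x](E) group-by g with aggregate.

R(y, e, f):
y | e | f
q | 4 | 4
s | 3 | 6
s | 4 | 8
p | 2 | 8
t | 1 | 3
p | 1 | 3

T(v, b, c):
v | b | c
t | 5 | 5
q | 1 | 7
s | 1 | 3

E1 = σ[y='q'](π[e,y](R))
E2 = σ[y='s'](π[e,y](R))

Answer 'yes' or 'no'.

E1 subexpression sizes:
  R → 6
  π[e,y](R) → 6
  σ[y='q'](π[e,y](R)) → 1
E2 subexpression sizes:
  R → 6
  π[e,y](R) → 6
  σ[y='s'](π[e,y](R)) → 2

E1 result:
e | y
4 | q
E2 result:
e | y
3 | s
4 | s
Witness: (3, 's') appears 0× in E1 but 1× in E2.

no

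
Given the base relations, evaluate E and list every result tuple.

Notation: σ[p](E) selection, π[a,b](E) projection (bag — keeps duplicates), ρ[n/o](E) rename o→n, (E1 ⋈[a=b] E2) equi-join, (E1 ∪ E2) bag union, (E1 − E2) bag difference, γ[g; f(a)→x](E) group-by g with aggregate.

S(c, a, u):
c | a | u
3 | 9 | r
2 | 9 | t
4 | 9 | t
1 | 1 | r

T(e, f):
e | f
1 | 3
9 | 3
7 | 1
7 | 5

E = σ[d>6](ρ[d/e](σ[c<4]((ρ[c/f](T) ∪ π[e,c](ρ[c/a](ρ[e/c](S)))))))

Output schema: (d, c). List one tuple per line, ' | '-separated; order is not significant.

Row counts bottom-up:
  T → 4
  ρ[c/f](T) → 4
  S → 4
  ρ[e/c](S) → 4
  ρ[c/a](ρ[e/c](S)) → 4
  π[e,c](ρ[c/a](ρ[e/c](S))) → 4
  (ρ[c/f](T) ∪ π[e,c](ρ[c/a](ρ[e/c](S)))) → 8
  σ[c<4]((ρ[c/f](T) ∪ π[e,c](ρ[c/a](ρ[e/c](S))))) → 4
  ρ[d/e](σ[c<4]((ρ[c/f](T) ∪ π[e,c](ρ[c/a](ρ[e/c](S)))))) → 4
  σ[d>6](ρ[d/e](σ[c<4]((ρ[c/f](T) ∪ π[e,c](ρ[c/a](ρ[e/c](S))))))) → 2

== RESULT ==
d | c
7 | 1
9 | 3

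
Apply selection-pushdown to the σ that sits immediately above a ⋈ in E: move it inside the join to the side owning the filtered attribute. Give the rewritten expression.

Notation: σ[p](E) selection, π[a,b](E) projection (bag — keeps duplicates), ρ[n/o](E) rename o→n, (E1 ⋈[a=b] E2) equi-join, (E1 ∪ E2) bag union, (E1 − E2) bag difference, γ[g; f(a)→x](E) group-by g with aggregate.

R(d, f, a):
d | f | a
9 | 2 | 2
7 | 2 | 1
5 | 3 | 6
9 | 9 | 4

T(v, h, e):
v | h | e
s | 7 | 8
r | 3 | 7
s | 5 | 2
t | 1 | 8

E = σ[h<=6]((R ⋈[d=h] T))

σ filters on h, owned by the right side.
E' = (R ⋈[d=h] σ[h<=6](T))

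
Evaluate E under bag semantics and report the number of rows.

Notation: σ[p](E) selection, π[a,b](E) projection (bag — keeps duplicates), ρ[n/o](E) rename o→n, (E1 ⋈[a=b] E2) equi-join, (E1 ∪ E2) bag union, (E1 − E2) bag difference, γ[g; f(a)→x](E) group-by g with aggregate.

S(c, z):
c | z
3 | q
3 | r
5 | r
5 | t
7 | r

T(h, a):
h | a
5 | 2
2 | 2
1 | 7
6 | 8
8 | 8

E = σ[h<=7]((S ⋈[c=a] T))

Stepwise |·|:
  S → 5
  T → 5
  (S ⋈[c=a] T) → 1
  σ[h<=7]((S ⋈[c=a] T)) → 1

|E| = 1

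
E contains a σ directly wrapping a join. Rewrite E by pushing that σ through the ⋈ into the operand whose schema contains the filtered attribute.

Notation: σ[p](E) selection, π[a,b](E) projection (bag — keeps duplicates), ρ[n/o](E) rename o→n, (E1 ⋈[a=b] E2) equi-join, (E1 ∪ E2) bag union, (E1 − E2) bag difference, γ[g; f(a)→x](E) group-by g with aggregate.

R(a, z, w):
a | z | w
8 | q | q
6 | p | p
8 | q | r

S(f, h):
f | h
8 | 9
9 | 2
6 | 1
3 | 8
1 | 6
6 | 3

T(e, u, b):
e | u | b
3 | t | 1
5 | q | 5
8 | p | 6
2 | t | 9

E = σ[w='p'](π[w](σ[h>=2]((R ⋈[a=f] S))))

σ filters on h, owned by the right side.
E' = σ[w='p'](π[w]((R ⋈[a=f] σ[h>=2](S))))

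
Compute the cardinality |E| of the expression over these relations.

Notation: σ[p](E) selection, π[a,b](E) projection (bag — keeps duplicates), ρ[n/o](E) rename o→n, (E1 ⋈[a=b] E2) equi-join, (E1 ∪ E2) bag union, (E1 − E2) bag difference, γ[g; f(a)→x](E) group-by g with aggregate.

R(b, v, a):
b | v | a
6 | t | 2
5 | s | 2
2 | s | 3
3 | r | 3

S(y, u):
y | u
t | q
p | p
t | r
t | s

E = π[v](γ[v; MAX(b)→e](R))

Subexpression sizes:
  R → 4
  γ[v; MAX(b)→e](R) → 3
  π[v](γ[v; MAX(b)→e](R)) → 3

|E| = 3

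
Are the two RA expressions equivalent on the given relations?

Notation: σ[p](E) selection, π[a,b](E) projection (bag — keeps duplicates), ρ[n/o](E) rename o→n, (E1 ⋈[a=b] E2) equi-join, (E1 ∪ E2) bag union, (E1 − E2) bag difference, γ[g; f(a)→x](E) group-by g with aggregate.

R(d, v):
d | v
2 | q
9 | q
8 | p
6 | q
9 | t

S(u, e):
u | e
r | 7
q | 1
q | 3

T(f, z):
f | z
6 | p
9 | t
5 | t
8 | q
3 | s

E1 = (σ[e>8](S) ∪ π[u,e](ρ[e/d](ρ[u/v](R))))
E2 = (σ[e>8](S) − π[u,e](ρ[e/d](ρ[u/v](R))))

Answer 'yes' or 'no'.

E1 per-node cardinality:
  S → 3
  σ[e>8](S) → 0
  R → 5
  ρ[u/v](R) → 5
  ρ[e/d](ρ[u/v](R)) → 5
  π[u,e](ρ[e/d](ρ[u/v](R))) → 5
  (σ[e>8](S) ∪ π[u,e](ρ[e/d](ρ[u/v](R)))) → 5
E2 per-node cardinality:
  S → 3
  σ[e>8](S) → 0
  R → 5
  ρ[u/v](R) → 5
  ρ[e/d](ρ[u/v](R)) → 5
  π[u,e](ρ[e/d](ρ[u/v](R))) → 5
  (σ[e>8](S) − π[u,e](ρ[e/d](ρ[u/v](R)))) → 0

E1 result:
u | e
p | 8
q | 2
q | 6
q | 9
t | 9
E2 result:
u | e
(0 rows)
Witness: ('q', 6) appears 1× in E1 but 0× in E2.

no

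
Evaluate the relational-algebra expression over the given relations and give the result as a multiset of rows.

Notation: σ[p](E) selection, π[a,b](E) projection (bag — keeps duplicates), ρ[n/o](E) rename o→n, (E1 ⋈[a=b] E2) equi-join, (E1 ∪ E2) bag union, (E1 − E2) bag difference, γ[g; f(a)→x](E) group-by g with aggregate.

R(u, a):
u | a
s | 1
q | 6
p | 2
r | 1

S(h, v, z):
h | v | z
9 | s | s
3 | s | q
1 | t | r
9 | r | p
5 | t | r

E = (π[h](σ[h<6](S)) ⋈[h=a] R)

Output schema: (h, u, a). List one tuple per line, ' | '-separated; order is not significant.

Subexpression sizes:
  S → 5
  σ[h<6](S) → 3
  π[h](σ[h<6](S)) → 3
  R → 4
  (π[h](σ[h<6](S)) ⋈[h=a] R) → 2

== RESULT ==
h | u | a
1 | r | 1
1 | s | 1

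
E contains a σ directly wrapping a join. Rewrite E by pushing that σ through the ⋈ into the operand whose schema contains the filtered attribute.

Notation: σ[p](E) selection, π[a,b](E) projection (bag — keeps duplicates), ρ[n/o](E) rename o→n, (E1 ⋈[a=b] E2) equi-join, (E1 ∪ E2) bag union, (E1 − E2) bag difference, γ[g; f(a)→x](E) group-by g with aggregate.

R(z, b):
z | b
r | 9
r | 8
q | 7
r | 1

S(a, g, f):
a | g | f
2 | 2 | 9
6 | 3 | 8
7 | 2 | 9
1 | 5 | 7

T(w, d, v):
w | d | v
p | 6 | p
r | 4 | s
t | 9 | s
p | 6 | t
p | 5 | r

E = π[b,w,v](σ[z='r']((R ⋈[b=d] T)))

σ filters on z, owned by the left side.
E' = π[b,w,v]((σ[z='r'](R) ⋈[b=d] T))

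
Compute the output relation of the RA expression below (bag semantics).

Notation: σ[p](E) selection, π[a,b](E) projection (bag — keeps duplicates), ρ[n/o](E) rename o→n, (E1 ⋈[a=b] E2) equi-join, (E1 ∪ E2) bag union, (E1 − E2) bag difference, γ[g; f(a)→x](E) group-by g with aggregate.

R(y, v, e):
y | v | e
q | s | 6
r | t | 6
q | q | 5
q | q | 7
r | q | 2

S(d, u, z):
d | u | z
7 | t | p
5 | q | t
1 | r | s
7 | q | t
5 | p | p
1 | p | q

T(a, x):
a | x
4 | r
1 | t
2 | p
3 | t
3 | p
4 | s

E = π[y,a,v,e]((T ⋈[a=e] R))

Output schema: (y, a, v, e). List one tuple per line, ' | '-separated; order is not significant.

Subexpression sizes:
  T → 6
  R → 5
  (T ⋈[a=e] R) → 1
  π[y,a,v,e]((T ⋈[a=e] R)) → 1

== RESULT ==
y | a | v | e
r | 2 | q | 2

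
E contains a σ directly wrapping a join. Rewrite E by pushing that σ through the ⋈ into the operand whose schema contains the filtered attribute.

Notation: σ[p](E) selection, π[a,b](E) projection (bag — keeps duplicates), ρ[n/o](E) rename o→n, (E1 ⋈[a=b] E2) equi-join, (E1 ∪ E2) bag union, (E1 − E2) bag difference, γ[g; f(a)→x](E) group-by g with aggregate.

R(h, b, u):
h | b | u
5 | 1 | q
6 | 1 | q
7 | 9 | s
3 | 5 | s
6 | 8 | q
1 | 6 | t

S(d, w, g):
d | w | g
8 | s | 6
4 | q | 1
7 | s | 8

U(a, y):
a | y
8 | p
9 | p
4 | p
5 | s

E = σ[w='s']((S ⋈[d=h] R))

σ filters on w, owned by the left side.
E' = (σ[w='s'](S) ⋈[d=h] R)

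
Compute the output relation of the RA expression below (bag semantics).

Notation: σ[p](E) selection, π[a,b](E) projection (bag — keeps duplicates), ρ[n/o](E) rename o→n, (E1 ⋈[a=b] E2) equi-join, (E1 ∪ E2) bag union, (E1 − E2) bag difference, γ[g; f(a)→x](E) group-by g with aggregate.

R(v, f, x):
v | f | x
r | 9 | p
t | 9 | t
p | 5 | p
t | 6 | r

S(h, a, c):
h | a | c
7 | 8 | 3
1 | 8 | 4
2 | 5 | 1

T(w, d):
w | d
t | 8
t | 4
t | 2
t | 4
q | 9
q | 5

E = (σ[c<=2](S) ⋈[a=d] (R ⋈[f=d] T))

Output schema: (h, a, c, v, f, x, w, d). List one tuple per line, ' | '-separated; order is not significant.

Row counts bottom-up:
  S → 3
  σ[c<=2](S) → 1
  R → 4
  T → 6
  (R ⋈[f=d] T) → 3
  (σ[c<=2](S) ⋈[a=d] (R ⋈[f=d] T)) → 1

== RESULT ==
h | a | c | v | f | x | w | d
2 | 5 | 1 | p | 5 | p | q | 5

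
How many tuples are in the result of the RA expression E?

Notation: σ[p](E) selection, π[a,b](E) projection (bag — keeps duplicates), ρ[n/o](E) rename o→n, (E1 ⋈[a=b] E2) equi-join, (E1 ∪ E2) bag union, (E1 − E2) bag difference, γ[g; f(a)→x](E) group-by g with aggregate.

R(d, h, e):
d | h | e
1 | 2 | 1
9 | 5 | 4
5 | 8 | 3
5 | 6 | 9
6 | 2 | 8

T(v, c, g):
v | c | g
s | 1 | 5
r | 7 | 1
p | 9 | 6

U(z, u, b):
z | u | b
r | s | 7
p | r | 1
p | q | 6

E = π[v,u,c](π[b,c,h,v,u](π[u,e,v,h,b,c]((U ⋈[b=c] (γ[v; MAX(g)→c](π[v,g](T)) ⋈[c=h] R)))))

Per-node cardinality:
  U → 3
  T → 3
  π[v,g](T) → 3
  γ[v; MAX(g)→c](π[v,g](T)) → 3
  R → 5
  (γ[v; MAX(g)→c](π[v,g](T)) ⋈[c=h] R) → 2
  (U ⋈[b=c] (γ[v; MAX(g)→c](π[v,g](T)) ⋈[c=h] R)) → 1
  π[u,e,v,h,b,c]((U ⋈[b=c] (γ[v; MAX(g)→c](π[v,g](T)) ⋈[c=h] R))) → 1
  π[b,c,h,v,u](π[u,e,v,h,b,c]((U ⋈[b=c] (γ[v; MAX(g)→c](π[v,g](T)) ⋈[c=h] R)))) → 1
  π[v,u,c](π[b,c,h,v,u](π[u,e,v,h,b,c]((U ⋈[b=c] (γ[v; MAX(g)→c](π[v,g](T)) ⋈[c=h] R))))) → 1

|E| = 1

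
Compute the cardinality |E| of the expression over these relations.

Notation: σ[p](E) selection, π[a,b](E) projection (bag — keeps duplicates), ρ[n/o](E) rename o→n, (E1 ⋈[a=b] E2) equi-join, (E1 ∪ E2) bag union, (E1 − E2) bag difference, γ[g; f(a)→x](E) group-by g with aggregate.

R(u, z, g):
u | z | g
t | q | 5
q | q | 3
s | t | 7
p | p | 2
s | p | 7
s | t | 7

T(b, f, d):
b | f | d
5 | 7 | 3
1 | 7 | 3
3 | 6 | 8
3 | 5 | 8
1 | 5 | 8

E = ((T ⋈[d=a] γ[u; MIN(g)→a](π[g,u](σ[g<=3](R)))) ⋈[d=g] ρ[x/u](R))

Row counts bottom-up:
  T → 5
  R → 6
  σ[g<=3](R) → 2
  π[g,u](σ[g<=3](R)) → 2
  γ[u; MIN(g)→a](π[g,u](σ[g<=3](R))) → 2
  (T ⋈[d=a] γ[u; MIN(g)→a](π[g,u](σ[g<=3](R)))) → 2
  R → 6
  ρ[x/u](R) → 6
  ((T ⋈[d=a] γ[u; MIN(g)→a](π[g,u](σ[g<=3](R)))) ⋈[d=g] ρ[x/u](R)) → 2

|E| = 2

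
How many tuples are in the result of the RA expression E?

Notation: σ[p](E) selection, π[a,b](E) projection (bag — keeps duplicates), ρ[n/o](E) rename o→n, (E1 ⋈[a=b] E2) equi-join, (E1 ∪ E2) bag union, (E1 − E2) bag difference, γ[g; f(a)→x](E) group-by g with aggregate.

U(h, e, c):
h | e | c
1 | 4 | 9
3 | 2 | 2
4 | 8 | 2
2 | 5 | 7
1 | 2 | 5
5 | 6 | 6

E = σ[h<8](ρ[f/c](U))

Per-node cardinality:
  U → 6
  ρ[f/c](U) → 6
  σ[h<8](ρ[f/c](U)) → 6

|E| = 6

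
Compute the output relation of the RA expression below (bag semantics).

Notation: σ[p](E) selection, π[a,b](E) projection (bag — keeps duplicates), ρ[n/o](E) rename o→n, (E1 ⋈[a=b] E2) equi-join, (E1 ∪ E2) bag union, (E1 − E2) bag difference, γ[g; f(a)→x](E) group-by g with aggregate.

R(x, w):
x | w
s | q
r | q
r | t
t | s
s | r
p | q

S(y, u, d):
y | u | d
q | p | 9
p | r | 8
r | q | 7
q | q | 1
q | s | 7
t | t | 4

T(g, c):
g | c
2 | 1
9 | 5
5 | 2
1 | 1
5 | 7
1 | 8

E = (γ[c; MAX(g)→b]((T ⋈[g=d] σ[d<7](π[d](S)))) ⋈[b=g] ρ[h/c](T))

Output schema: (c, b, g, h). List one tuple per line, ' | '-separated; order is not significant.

Subexpression sizes:
  T → 6
  S → 6
  π[d](S) → 6
  σ[d<7](π[d](S)) → 2
  (T ⋈[g=d] σ[d<7](π[d](S))) → 2
  γ[c; MAX(g)→b]((T ⋈[g=d] σ[d<7](π[d](S)))) → 2
  T → 6
  ρ[h/c](T) → 6
  (γ[c; MAX(g)→b]((T ⋈[g=d] σ[d<7](π[d](S)))) ⋈[b=g] ρ[h/c](T)) → 4

== RESULT ==
c | b | g | h
1 | 1 | 1 | 1
1 | 1 | 1 | 8
8 | 1 | 1 | 1
8 | 1 | 1 | 8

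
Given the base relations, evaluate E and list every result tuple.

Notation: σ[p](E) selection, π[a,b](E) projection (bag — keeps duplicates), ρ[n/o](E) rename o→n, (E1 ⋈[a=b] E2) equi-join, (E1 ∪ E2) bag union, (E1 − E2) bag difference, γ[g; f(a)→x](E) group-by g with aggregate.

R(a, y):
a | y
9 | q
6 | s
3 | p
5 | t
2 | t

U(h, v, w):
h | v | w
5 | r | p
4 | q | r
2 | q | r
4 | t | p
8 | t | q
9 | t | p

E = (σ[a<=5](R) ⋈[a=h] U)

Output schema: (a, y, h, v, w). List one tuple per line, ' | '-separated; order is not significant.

Row counts bottom-up:
  R → 5
  σ[a<=5](R) → 3
  U → 6
  (σ[a<=5](R) ⋈[a=h] U) → 2

== RESULT ==
a | y | h | v | w
2 | t | 2 | q | r
5 | t | 5 | r | p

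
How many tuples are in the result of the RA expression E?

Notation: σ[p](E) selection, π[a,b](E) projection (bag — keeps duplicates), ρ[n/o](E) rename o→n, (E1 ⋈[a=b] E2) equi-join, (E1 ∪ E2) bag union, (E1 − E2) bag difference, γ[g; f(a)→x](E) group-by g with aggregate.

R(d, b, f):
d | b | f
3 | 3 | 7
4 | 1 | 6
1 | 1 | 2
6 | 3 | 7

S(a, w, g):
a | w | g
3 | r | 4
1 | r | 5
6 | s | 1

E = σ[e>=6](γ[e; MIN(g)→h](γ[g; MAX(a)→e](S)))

Subexpression sizes:
  S → 3
  γ[g; MAX(a)→e](S) → 3
  γ[e; MIN(g)→h](γ[g; MAX(a)→e](S)) → 3
  σ[e>=6](γ[e; MIN(g)→h](γ[g; MAX(a)→e](S))) → 1

|E| = 1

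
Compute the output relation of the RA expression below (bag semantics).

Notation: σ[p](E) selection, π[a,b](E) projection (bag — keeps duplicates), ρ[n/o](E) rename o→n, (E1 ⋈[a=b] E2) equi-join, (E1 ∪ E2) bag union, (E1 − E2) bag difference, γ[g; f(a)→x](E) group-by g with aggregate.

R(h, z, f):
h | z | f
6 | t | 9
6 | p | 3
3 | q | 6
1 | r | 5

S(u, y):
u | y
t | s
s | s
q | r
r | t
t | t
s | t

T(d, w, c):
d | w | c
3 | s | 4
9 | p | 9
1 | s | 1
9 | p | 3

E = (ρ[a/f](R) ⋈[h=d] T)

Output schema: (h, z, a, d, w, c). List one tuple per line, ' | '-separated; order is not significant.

Subexpression sizes:
  R → 4
  ρ[a/f](R) → 4
  T → 4
  (ρ[a/f](R) ⋈[h=d] T) → 2

== RESULT ==
h | z | a | d | w | c
1 | r | 5 | 1 | s | 1
3 | q | 6 | 3 | s | 4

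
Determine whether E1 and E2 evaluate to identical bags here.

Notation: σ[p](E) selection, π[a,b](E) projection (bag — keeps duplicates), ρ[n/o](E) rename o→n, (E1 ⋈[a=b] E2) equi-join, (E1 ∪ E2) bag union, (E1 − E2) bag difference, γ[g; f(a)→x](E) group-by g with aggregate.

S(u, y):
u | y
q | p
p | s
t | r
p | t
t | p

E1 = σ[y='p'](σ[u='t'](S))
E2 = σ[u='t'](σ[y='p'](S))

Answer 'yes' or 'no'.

E1 subexpression sizes:
  S → 5
  σ[u='t'](S) → 2
  σ[y='p'](σ[u='t'](S)) → 1
E2 subexpression sizes:
  S → 5
  σ[y='p'](S) → 2
  σ[u='t'](σ[y='p'](S)) → 1

E1 and E2 produce the same multiset:
u | y
t | p

yes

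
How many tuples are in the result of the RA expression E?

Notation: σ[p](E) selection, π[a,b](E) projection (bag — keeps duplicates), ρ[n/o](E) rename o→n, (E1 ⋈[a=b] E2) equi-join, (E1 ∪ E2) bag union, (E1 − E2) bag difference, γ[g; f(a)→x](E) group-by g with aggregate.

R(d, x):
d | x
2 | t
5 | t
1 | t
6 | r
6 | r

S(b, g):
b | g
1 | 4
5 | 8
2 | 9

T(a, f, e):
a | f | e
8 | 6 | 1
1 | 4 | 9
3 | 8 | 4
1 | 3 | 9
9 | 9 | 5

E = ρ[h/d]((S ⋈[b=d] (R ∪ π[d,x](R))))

Stepwise |·|:
  S → 3
  R → 5
  R → 5
  π[d,x](R) → 5
  (R ∪ π[d,x](R)) → 10
  (S ⋈[b=d] (R ∪ π[d,x](R))) → 6
  ρ[h/d]((S ⋈[b=d] (R ∪ π[d,x](R)))) → 6

|E| = 6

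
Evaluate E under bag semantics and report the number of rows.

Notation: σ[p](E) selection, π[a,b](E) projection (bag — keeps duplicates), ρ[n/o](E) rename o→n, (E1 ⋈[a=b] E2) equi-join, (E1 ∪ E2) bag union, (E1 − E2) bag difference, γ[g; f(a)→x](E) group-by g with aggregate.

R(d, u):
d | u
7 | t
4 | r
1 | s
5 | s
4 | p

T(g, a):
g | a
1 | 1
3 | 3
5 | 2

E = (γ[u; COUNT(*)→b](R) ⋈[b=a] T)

Per-node cardinality:
  R → 5
  γ[u; COUNT(*)→b](R) → 4
  T → 3
  (γ[u; COUNT(*)→b](R) ⋈[b=a] T) → 4

|E| = 4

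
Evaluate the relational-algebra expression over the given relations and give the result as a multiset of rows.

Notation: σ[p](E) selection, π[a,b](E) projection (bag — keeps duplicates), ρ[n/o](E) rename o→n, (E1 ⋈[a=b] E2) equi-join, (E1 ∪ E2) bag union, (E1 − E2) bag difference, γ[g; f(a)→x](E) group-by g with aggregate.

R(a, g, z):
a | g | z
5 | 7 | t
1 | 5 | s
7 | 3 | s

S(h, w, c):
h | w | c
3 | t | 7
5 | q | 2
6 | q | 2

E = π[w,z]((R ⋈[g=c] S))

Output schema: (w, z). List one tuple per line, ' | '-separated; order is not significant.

Stepwise |·|:
  R → 3
  S → 3
  (R ⋈[g=c] S) → 1
  π[w,z]((R ⋈[g=c] S)) → 1

== RESULT ==
w | z
t | t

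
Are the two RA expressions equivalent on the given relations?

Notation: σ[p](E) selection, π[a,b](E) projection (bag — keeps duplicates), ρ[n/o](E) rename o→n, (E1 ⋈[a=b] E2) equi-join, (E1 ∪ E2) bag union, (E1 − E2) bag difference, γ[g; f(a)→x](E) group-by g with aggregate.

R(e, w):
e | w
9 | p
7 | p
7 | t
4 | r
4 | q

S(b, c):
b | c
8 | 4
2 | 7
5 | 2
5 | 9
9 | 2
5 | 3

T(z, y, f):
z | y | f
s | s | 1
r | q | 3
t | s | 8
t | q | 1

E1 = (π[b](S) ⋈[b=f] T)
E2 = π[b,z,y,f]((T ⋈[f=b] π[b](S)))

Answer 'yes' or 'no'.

E1 row counts bottom-up:
  S → 6
  π[b](S) → 6
  T → 4
  (π[b](S) ⋈[b=f] T) → 1
E2 row counts bottom-up:
  T → 4
  S → 6
  π[b](S) → 6
  (T ⋈[f=b] π[b](S)) → 1
  π[b,z,y,f]((T ⋈[f=b] π[b](S))) → 1

E1 and E2 produce the same multiset:
b | z | y | f
8 | t | s | 8

yes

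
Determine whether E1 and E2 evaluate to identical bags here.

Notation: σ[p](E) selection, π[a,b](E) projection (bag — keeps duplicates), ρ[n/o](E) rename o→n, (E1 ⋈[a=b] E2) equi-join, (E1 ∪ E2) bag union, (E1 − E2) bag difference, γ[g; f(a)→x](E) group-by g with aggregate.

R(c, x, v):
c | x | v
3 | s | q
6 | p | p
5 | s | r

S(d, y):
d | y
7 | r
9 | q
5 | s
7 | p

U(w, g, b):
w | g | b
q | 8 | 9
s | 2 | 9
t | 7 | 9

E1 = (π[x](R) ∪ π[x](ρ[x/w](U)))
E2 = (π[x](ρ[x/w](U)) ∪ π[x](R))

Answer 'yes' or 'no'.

E1 subexpression sizes:
  R → 3
  π[x](R) → 3
  U → 3
  ρ[x/w](U) → 3
  π[x](ρ[x/w](U)) → 3
  (π[x](R) ∪ π[x](ρ[x/w](U))) → 6
E2 subexpression sizes:
  U → 3
  ρ[x/w](U) → 3
  π[x](ρ[x/w](U)) → 3
  R → 3
  π[x](R) → 3
  (π[x](ρ[x/w](U)) ∪ π[x](R)) → 6

E1 and E2 produce the same multiset:
x
p
q
s
s
s
t

yes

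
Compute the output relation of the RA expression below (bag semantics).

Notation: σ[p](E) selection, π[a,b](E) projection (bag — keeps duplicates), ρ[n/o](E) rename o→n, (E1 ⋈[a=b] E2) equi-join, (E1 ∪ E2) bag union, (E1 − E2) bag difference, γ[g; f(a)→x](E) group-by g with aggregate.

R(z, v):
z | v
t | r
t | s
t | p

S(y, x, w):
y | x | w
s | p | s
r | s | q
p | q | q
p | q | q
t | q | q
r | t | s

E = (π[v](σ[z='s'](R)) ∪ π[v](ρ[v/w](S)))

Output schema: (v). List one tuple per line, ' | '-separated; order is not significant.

Row counts bottom-up:
  R → 3
  σ[z='s'](R) → 0
  π[v](σ[z='s'](R)) → 0
  S → 6
  ρ[v/w](S) → 6
  π[v](ρ[v/w](S)) → 6
  (π[v](σ[z='s'](R)) ∪ π[v](ρ[v/w](S))) → 6

== RESULT ==
v
q
q
q
q
s
s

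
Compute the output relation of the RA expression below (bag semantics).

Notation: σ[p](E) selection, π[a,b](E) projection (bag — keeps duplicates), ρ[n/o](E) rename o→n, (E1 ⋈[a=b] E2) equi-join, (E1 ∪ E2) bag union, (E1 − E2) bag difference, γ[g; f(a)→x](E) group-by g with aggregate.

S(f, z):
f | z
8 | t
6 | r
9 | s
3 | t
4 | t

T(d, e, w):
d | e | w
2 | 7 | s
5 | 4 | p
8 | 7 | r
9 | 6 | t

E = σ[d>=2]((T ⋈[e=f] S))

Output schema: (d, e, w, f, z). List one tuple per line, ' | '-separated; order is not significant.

Per-node cardinality:
  T → 4
  S → 5
  (T ⋈[e=f] S) → 2
  σ[d>=2]((T ⋈[e=f] S)) → 2

== RESULT ==
d | e | w | f | z
5 | 4 | p | 4 | t
9 | 6 | t | 6 | r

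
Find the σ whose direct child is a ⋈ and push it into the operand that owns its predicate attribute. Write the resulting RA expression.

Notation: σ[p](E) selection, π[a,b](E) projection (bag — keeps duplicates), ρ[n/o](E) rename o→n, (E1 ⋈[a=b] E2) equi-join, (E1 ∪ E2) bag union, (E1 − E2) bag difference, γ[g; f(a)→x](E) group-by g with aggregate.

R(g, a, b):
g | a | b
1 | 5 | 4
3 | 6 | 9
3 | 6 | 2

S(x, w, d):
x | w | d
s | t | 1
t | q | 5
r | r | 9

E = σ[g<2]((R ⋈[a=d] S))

σ filters on g, owned by the left side.
E' = (σ[g<2](R) ⋈[a=d] S)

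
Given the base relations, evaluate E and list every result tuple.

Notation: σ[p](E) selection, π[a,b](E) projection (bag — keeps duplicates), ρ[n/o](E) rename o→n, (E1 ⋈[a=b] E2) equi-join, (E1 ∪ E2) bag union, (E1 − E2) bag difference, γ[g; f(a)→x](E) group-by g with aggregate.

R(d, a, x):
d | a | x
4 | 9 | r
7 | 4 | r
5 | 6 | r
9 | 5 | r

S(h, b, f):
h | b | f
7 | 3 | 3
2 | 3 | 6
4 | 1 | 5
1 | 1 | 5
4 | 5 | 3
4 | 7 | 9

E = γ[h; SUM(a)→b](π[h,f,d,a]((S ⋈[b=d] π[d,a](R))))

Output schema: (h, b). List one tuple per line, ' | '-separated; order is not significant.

Row counts bottom-up:
  S → 6
  R → 4
  π[d,a](R) → 4
  (S ⋈[b=d] π[d,a](R)) → 2
  π[h,f,d,a]((S ⋈[b=d] π[d,a](R))) → 2
  γ[h; SUM(a)→b](π[h,f,d,a]((S ⋈[b=d] π[d,a](R)))) → 1

== RESULT ==
h | b
4 | 10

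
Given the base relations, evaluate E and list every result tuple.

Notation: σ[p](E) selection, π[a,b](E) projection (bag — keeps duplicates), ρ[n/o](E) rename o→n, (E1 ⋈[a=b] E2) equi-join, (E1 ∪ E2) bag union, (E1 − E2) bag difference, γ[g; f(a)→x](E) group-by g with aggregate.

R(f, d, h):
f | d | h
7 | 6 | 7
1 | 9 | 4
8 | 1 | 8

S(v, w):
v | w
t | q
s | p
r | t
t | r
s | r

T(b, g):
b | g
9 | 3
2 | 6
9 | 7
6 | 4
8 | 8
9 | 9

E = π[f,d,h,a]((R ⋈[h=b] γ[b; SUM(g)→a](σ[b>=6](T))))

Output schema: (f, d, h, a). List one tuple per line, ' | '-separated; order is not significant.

Row counts bottom-up:
  R → 3
  T → 6
  σ[b>=6](T) → 5
  γ[b; SUM(g)→a](σ[b>=6](T)) → 3
  (R ⋈[h=b] γ[b; SUM(g)→a](σ[b>=6](T))) → 1
  π[f,d,h,a]((R ⋈[h=b] γ[b; SUM(g)→a](σ[b>=6](T)))) → 1

== RESULT ==
f | d | h | a
8 | 1 | 8 | 8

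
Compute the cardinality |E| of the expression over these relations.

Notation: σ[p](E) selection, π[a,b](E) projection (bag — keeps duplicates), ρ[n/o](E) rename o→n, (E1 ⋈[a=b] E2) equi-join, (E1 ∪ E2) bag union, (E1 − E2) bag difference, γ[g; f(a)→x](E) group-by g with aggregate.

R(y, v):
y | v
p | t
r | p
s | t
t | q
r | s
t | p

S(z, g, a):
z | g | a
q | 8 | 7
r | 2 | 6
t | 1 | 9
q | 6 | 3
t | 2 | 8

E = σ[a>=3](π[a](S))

Row counts bottom-up:
  S → 5
  π[a](S) → 5
  σ[a>=3](π[a](S)) → 5

|E| = 5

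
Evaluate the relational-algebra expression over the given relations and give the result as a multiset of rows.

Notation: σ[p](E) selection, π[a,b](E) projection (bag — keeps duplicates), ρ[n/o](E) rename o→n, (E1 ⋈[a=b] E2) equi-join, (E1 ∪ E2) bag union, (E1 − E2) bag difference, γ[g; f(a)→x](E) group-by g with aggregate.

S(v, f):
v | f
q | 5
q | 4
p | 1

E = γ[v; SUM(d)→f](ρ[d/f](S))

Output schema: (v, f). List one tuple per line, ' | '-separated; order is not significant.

Subexpression sizes:
  S → 3
  ρ[d/f](S) → 3
  γ[v; SUM(d)→f](ρ[d/f](S)) → 2

== RESULT ==
v | f
p | 1
q | 9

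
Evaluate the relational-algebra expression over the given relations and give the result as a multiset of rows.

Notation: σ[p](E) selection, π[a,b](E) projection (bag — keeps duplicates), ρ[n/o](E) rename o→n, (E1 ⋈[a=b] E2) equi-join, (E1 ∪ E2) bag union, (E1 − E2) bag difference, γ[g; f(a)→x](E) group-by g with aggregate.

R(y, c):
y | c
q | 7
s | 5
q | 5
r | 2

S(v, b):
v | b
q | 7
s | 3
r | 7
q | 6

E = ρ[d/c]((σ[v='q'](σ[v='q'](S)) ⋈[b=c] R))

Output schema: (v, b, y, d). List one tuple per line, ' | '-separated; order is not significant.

Subexpression sizes:
  S → 4
  σ[v='q'](S) → 2
  σ[v='q'](σ[v='q'](S)) → 2
  R → 4
  (σ[v='q'](σ[v='q'](S)) ⋈[b=c] R) → 1
  ρ[d/c]((σ[v='q'](σ[v='q'](S)) ⋈[b=c] R)) → 1

== RESULT ==
v | b | y | d
q | 7 | q | 7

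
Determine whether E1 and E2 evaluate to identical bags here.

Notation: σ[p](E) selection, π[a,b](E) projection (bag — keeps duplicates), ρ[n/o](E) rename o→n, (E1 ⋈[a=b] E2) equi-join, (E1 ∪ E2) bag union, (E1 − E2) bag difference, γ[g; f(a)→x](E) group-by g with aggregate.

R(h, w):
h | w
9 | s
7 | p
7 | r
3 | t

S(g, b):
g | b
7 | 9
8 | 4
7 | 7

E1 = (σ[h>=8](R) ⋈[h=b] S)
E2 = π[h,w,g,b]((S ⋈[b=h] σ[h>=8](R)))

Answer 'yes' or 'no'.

E1 stepwise |·|:
  R → 4
  σ[h>=8](R) → 1
  S → 3
  (σ[h>=8](R) ⋈[h=b] S) → 1
E2 stepwise |·|:
  S → 3
  R → 4
  σ[h>=8](R) → 1
  (S ⋈[b=h] σ[h>=8](R)) → 1
  π[h,w,g,b]((S ⋈[b=h] σ[h>=8](R))) → 1

E1 and E2 produce the same multiset:
h | w | g | b
9 | s | 7 | 9

yes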